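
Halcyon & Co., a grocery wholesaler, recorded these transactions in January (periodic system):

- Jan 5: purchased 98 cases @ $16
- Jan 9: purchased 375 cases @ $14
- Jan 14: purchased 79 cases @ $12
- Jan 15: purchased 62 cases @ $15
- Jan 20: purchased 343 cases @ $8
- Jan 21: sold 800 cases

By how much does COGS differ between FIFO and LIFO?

FIFO COGS: 98 @ $16 + 375 @ $14 + 79 @ $12 + 62 @ $15 + 186 @ $8 = $10,184
LIFO COGS: 343 @ $8 + 62 @ $15 + 79 @ $12 + 316 @ $14 = $9,046
Difference = |$10,184 − $9,046| = $1,138

$1,138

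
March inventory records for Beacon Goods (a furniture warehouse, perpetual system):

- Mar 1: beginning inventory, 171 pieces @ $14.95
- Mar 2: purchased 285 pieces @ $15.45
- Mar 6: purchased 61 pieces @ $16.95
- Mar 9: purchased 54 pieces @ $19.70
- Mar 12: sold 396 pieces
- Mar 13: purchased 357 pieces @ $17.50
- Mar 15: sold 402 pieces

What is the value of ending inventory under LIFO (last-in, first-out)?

Ending inventory = $1,943.50

Mar 12, 396 sold [LIFO — newest first]: 54 @ $19.70 + 61 @ $16.95 + 281 @ $15.45 = $6,439.20
Mar 15, 402 sold [LIFO — newest first]: 357 @ $17.50 + 4 @ $15.45 + 41 @ $14.95 = $6,922.25
Total COGS = $6,439.20 + $6,922.25 = $13,361.45
Ending inventory: 130 @ $14.95 = $1,943.50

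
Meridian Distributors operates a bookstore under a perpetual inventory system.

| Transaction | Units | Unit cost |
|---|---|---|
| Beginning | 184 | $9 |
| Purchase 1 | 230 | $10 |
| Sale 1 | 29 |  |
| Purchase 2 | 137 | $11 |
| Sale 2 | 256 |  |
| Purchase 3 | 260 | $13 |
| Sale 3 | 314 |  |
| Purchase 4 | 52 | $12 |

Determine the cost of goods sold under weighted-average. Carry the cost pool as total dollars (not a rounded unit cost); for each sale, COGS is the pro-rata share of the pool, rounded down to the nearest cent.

After Beginning: 184 on hand, pool $1,656.00 (≈ $9.0000 each)
After Purchase 1: 414 on hand, pool $3,956.00 (≈ $9.5556 each)
Sale 1, sell 29: 29/414 × $3,956.00 → $277.11
After Purchase 2: 522 on hand, pool $5,185.89 (≈ $9.9347 each)
Sale 2, sell 256: 256/522 × $5,185.89 → $2,543.27
After Purchase 3: 526 on hand, pool $6,022.62 (≈ $11.4498 each)
Sale 3, sell 314: 314/526 × $6,022.62 → $3,595.25
After Purchase 4: 264 on hand, pool $3,051.37 (≈ $11.5582 each)
Total COGS = $277.11 + $2,543.27 + $3,595.25 = $6,415.63
Ending inventory (cost pool remaining) = $3,051.37

COGS = $6,415.63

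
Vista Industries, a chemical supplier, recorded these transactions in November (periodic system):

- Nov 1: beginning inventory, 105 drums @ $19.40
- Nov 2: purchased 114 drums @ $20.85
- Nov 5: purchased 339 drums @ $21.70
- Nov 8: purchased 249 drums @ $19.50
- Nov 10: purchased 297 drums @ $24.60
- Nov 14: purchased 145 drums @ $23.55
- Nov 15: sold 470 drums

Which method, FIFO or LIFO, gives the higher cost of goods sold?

LIFO

FIFO COGS: 105 @ $19.40 + 114 @ $20.85 + 251 @ $21.70 = $9,860.60
LIFO COGS: 145 @ $23.55 + 297 @ $24.60 + 28 @ $19.50 = $11,266.95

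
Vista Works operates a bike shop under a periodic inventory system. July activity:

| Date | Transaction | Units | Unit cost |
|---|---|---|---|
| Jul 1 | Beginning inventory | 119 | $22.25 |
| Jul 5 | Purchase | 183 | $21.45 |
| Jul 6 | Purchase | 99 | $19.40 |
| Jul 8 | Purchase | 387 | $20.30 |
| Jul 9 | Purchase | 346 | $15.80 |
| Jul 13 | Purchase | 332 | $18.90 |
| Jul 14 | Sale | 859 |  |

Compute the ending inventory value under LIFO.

Ending inventory = $12,675.50

Jul 14, 859 sold [LIFO — newest first]: 332 @ $18.90 + 346 @ $15.80 + 181 @ $20.30 = $15,415.90
Ending inventory: 119 @ $22.25 + 183 @ $21.45 + 99 @ $19.40 + 206 @ $20.30 = $12,675.50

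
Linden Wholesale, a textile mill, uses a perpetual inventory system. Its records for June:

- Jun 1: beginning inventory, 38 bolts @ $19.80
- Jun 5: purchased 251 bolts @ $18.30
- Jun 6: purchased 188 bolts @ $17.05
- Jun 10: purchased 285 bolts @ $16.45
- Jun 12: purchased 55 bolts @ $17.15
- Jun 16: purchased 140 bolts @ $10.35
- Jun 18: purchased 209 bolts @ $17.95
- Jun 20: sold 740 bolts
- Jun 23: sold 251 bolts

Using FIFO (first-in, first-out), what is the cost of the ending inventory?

Ending inventory = $3,141.25

Jun 20, 740 sold [FIFO — oldest first]: 38 @ $19.80 + 251 @ $18.30 + 188 @ $17.05 + 263 @ $16.45 = $12,877.45
Jun 23, 251 sold [FIFO — oldest first]: 22 @ $16.45 + 55 @ $17.15 + 140 @ $10.35 + 34 @ $17.95 = $3,364.45
Total COGS = $12,877.45 + $3,364.45 = $16,241.90
Ending inventory: 175 @ $17.95 = $3,141.25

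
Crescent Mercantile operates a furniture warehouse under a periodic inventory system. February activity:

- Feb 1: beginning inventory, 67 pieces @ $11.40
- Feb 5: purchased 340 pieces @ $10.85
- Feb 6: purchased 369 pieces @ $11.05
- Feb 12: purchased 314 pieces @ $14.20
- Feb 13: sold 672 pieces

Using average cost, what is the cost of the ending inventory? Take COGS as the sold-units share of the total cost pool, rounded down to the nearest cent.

Ending inventory = $4,981.13

Feb 13, sell 672: 672/1090 × $12,989.05 → $8,007.92
Ending inventory (cost pool remaining) = $4,981.13
Check: goods available $12,989.05 = COGS $8,007.92 + ending $4,981.13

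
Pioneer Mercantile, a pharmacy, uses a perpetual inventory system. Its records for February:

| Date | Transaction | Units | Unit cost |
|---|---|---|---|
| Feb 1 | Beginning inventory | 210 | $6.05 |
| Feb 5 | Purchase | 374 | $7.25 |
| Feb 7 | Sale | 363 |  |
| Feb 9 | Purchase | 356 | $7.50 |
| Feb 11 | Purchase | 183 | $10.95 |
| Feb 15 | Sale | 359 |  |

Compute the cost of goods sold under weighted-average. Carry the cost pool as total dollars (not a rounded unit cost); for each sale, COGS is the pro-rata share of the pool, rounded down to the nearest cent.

COGS = $5,394.69

After Feb 1: 210 on hand, pool $1,270.50 (≈ $6.0500 each)
After Feb 5: 584 on hand, pool $3,982.00 (≈ $6.8185 each)
Feb 7, sell 363: 363/584 × $3,982.00 → $2,475.11
After Feb 9: 577 on hand, pool $4,176.89 (≈ $7.2390 each)
After Feb 11: 760 on hand, pool $6,180.74 (≈ $8.1326 each)
Feb 15, sell 359: 359/760 × $6,180.74 → $2,919.58
Total COGS = $2,475.11 + $2,919.58 = $5,394.69
Ending inventory (cost pool remaining) = $3,261.16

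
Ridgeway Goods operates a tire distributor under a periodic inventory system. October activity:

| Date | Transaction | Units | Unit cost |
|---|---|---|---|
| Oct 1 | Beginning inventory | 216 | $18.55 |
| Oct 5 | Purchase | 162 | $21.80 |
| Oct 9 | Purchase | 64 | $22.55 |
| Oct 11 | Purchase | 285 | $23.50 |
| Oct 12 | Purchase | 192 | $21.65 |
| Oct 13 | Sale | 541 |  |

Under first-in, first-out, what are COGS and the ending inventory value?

COGS = $11,308.10; ending inventory = $8,527.80

Oct 13, 541 sold [FIFO — oldest first]: 216 @ $18.55 + 162 @ $21.80 + 64 @ $22.55 + 99 @ $23.50 = $11,308.10
Ending inventory: 186 @ $23.50 + 192 @ $21.65 = $8,527.80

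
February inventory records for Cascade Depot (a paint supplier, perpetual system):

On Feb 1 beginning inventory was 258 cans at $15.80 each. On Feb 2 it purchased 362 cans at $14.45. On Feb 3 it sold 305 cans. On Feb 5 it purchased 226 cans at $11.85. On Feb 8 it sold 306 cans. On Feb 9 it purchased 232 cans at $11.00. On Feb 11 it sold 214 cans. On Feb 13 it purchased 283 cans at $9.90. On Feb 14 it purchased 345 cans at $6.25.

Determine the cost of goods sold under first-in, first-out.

Feb 3, 305 sold [FIFO — oldest first]: 258 @ $15.80 + 47 @ $14.45 = $4,755.55
Feb 8, 306 sold [FIFO — oldest first]: 306 @ $14.45 = $4,421.70
Feb 11, 214 sold [FIFO — oldest first]: 9 @ $14.45 + 205 @ $11.85 = $2,559.30
Total COGS = $4,755.55 + $4,421.70 + $2,559.30 = $11,736.55
Ending inventory: 21 @ $11.85 + 232 @ $11.00 + 283 @ $9.90 + 345 @ $6.25 = $7,758.80
Check: goods available $19,495.35 = COGS $11,736.55 + ending $7,758.80

COGS = $11,736.55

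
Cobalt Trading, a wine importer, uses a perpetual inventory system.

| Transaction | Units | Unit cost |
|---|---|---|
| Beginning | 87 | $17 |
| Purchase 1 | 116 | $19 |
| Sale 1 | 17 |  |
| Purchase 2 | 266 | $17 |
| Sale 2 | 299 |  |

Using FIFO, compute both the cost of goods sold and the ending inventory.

COGS = $5,604; ending inventory = $2,601

Sale 1 (17) [FIFO — oldest first]: 17 @ $17 = $289
Sale 2 (299) [FIFO — oldest first]: 70 @ $17 + 116 @ $19 + 113 @ $17 = $5,315
Total COGS = $289 + $5,315 = $5,604
Ending inventory: 153 @ $17 = $2,601
Check: goods available $8,205 = COGS $5,604 + ending $2,601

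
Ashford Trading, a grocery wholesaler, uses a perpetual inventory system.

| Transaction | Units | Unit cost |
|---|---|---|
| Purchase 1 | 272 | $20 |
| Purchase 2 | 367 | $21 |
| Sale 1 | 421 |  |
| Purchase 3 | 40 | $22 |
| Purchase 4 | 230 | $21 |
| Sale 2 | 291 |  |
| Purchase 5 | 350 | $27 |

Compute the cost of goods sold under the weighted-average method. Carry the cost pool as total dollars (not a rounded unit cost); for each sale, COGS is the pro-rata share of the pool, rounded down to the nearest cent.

COGS = $14,741.31

After Purchase 1: 272 on hand, pool $5,440.00 (≈ $20.0000 each)
After Purchase 2: 639 on hand, pool $13,147.00 (≈ $20.5743 each)
Sale 1, sell 421: 421/639 × $13,147.00 → $8,661.79
After Purchase 3: 258 on hand, pool $5,365.21 (≈ $20.7954 each)
After Purchase 4: 488 on hand, pool $10,195.21 (≈ $20.8918 each)
Sale 2, sell 291: 291/488 × $10,195.21 → $6,079.52
After Purchase 5: 547 on hand, pool $13,565.69 (≈ $24.8002 each)
Total COGS = $8,661.79 + $6,079.52 = $14,741.31
Ending inventory (cost pool remaining) = $13,565.69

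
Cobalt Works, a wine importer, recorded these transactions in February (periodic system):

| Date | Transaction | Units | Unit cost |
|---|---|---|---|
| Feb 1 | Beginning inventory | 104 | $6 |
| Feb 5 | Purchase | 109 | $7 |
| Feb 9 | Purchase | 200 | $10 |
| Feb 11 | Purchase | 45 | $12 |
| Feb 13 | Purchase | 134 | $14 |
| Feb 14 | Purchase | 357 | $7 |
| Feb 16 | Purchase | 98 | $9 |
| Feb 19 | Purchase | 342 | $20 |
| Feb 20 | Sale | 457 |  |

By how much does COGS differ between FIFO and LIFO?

FIFO COGS: 104 @ $6 + 109 @ $7 + 200 @ $10 + 44 @ $12 = $3,915
LIFO COGS: 342 @ $20 + 98 @ $9 + 17 @ $7 = $7,841
Difference = |$3,915 − $7,841| = $3,926

$3,926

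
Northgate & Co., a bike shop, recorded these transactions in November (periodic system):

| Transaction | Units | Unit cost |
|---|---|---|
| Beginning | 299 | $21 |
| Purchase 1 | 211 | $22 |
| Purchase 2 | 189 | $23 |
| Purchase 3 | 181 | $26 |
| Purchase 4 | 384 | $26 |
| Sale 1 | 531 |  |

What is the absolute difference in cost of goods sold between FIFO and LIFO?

FIFO COGS: 299 @ $21 + 211 @ $22 + 21 @ $23 = $11,404
LIFO COGS: 384 @ $26 + 147 @ $26 = $13,806
Difference = |$11,404 − $13,806| = $2,402

$2,402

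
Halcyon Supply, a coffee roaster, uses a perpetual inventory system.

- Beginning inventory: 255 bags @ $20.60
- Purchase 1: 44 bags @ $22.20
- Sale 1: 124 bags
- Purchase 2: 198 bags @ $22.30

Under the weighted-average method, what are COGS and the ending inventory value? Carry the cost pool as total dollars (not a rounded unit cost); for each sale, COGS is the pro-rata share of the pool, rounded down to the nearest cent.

After Beginning: 255 on hand, pool $5,253.00 (≈ $20.6000 each)
After Purchase 1: 299 on hand, pool $6,229.80 (≈ $20.8355 each)
Sale 1, sell 124: 124/299 × $6,229.80 → $2,583.59
After Purchase 2: 373 on hand, pool $8,061.61 (≈ $21.6129 each)
Ending inventory (cost pool remaining) = $8,061.61

COGS = $2,583.59; ending inventory = $8,061.61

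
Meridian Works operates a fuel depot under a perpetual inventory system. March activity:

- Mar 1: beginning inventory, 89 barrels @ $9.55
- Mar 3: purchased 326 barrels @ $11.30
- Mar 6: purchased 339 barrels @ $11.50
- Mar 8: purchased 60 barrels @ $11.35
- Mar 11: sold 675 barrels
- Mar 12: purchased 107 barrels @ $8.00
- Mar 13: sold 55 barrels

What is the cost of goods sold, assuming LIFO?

COGS = $8,138.30

Mar 11, 675 sold [LIFO — newest first]: 60 @ $11.35 + 339 @ $11.50 + 276 @ $11.30 = $7,698.30
Mar 13, 55 sold [LIFO — newest first]: 55 @ $8.00 = $440.00
Total COGS = $7,698.30 + $440.00 = $8,138.30
Ending inventory: 89 @ $9.55 + 50 @ $11.30 + 52 @ $8.00 = $1,830.95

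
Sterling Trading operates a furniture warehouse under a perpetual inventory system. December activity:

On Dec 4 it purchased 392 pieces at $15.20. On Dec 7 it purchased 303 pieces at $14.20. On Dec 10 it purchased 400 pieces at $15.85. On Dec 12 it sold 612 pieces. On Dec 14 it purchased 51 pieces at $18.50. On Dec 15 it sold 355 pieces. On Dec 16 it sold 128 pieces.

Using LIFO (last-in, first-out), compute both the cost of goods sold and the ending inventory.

COGS = $16,769.30; ending inventory = $775.20

Dec 12, 612 sold [LIFO — newest first]: 400 @ $15.85 + 212 @ $14.20 = $9,350.40
Dec 15, 355 sold [LIFO — newest first]: 51 @ $18.50 + 91 @ $14.20 + 213 @ $15.20 = $5,473.30
Dec 16, 128 sold [LIFO — newest first]: 128 @ $15.20 = $1,945.60
Total COGS = $9,350.40 + $5,473.30 + $1,945.60 = $16,769.30
Ending inventory: 51 @ $15.20 = $775.20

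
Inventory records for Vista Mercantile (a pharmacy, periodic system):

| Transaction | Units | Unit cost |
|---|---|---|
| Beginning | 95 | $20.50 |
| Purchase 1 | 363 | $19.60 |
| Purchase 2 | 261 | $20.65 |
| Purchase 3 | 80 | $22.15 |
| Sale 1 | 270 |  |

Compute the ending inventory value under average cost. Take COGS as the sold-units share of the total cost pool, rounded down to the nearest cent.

Sale 1, sell 270: 270/799 × $16,223.95 → $5,482.43
Ending inventory (cost pool remaining) = $10,741.52
Check: goods available $16,223.95 = COGS $5,482.43 + ending $10,741.52

Ending inventory = $10,741.52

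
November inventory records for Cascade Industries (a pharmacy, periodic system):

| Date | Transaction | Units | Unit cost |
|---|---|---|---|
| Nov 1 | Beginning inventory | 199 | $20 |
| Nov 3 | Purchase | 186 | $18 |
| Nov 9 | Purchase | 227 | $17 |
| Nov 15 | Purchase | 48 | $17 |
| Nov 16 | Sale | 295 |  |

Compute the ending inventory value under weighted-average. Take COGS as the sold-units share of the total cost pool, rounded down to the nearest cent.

Nov 16, sell 295: 295/660 × $12,003.00 → $5,364.97
Ending inventory (cost pool remaining) = $6,638.03

Ending inventory = $6,638.03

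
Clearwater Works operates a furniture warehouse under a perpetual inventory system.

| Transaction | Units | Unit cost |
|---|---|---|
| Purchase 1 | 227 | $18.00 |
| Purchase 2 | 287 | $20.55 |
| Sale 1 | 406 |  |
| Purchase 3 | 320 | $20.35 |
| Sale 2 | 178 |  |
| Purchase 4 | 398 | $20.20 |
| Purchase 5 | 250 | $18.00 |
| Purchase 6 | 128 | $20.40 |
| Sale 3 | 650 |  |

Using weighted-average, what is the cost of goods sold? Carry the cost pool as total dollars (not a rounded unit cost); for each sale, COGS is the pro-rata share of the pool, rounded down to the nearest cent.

COGS = $24,251.29

After Purchase 1: 227 on hand, pool $4,086.00 (≈ $18.0000 each)
After Purchase 2: 514 on hand, pool $9,983.85 (≈ $19.4238 each)
Sale 1, sell 406: 406/514 × $9,983.85 → $7,886.07
After Purchase 3: 428 on hand, pool $8,609.78 (≈ $20.1163 each)
Sale 2, sell 178: 178/428 × $8,609.78 → $3,580.70
After Purchase 4: 648 on hand, pool $13,068.68 (≈ $20.1677 each)
After Purchase 5: 898 on hand, pool $17,568.68 (≈ $19.5642 each)
After Purchase 6: 1026 on hand, pool $20,179.88 (≈ $19.6685 each)
Sale 3, sell 650: 650/1026 × $20,179.88 → $12,784.52
Total COGS = $7,886.07 + $3,580.70 + $12,784.52 = $24,251.29
Ending inventory (cost pool remaining) = $7,395.36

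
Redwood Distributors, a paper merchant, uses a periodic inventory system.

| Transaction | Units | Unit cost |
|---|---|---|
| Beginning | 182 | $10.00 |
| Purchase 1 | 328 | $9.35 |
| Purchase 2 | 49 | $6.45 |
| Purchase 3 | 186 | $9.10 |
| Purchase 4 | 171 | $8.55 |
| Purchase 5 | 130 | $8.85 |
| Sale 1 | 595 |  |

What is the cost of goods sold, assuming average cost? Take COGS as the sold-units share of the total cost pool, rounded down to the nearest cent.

Sale 1, sell 595: 595/1046 × $9,508.00 → $5,408.47
Ending inventory (cost pool remaining) = $4,099.53
Check: goods available $9,508.00 = COGS $5,408.47 + ending $4,099.53

COGS = $5,408.47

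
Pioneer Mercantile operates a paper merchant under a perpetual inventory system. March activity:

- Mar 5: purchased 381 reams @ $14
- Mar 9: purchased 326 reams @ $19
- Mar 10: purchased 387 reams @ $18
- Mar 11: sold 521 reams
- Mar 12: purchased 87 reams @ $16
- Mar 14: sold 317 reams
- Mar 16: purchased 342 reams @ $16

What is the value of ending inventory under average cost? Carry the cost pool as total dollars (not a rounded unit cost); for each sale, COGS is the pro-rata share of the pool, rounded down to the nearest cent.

Ending inventory = $11,229.48

After Mar 5: 381 on hand, pool $5,334.00 (≈ $14.0000 each)
After Mar 9: 707 on hand, pool $11,528.00 (≈ $16.3055 each)
After Mar 10: 1094 on hand, pool $18,494.00 (≈ $16.9049 each)
Mar 11, sell 521: 521/1094 × $18,494.00 → $8,807.47
After Mar 12: 660 on hand, pool $11,078.53 (≈ $16.7857 each)
Mar 14, sell 317: 317/660 × $11,078.53 → $5,321.05
After Mar 16: 685 on hand, pool $11,229.48 (≈ $16.3934 each)
Total COGS = $8,807.47 + $5,321.05 = $14,128.52
Ending inventory (cost pool remaining) = $11,229.48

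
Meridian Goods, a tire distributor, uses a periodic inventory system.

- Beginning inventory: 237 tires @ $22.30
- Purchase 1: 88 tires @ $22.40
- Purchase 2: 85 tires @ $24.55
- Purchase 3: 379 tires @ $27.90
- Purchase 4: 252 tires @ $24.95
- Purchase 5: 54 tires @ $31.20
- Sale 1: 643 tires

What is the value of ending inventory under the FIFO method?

Sale 1 (643) [FIFO — oldest first]: 237 @ $22.30 + 88 @ $22.40 + 85 @ $24.55 + 233 @ $27.90 = $15,843.75
Ending inventory: 146 @ $27.90 + 252 @ $24.95 + 54 @ $31.20 = $12,045.60

Ending inventory = $12,045.60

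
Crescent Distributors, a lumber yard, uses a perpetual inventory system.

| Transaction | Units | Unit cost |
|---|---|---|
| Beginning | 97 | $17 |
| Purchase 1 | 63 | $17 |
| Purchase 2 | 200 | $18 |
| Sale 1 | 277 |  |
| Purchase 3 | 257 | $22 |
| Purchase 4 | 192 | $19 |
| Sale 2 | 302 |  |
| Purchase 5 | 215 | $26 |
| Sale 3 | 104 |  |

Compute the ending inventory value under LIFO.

Ending inventory = $7,531

Sale 1 (277) [LIFO — newest first]: 200 @ $18 + 63 @ $17 + 14 @ $17 = $4,909
Sale 2 (302) [LIFO — newest first]: 192 @ $19 + 110 @ $22 = $6,068
Sale 3 (104) [LIFO — newest first]: 104 @ $26 = $2,704
Total COGS = $4,909 + $6,068 + $2,704 = $13,681
Ending inventory: 83 @ $17 + 147 @ $22 + 111 @ $26 = $7,531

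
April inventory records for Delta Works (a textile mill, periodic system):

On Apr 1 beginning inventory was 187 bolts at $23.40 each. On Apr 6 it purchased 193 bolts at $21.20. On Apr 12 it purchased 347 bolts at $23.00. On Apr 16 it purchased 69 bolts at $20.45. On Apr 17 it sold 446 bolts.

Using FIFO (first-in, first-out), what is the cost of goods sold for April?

Apr 17, 446 sold [FIFO — oldest first]: 187 @ $23.40 + 193 @ $21.20 + 66 @ $23.00 = $9,985.40
Ending inventory: 281 @ $23.00 + 69 @ $20.45 = $7,874.05

COGS = $9,985.40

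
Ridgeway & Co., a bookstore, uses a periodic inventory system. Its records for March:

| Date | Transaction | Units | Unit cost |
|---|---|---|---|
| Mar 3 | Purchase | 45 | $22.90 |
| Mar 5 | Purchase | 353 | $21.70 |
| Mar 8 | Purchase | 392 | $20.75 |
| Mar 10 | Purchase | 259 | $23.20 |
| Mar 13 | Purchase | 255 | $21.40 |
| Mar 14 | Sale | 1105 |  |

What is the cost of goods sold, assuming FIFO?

Mar 14, 1105 sold [FIFO — oldest first]: 45 @ $22.90 + 353 @ $21.70 + 392 @ $20.75 + 259 @ $23.20 + 56 @ $21.40 = $24,031.80
Ending inventory: 199 @ $21.40 = $4,258.60
Check: goods available $28,290.40 = COGS $24,031.80 + ending $4,258.60

COGS = $24,031.80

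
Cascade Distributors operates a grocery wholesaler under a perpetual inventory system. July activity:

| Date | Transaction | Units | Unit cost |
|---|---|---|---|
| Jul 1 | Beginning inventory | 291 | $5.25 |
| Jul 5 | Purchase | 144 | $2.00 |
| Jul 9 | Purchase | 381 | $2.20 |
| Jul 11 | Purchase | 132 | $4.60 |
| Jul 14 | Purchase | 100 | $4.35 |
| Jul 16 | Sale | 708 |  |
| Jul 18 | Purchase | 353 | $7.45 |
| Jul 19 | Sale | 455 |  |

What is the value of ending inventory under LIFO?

Ending inventory = $1,249.50

Jul 16, 708 sold [LIFO — newest first]: 100 @ $4.35 + 132 @ $4.60 + 381 @ $2.20 + 95 @ $2.00 = $2,070.40
Jul 19, 455 sold [LIFO — newest first]: 353 @ $7.45 + 49 @ $2.00 + 53 @ $5.25 = $3,006.10
Total COGS = $2,070.40 + $3,006.10 = $5,076.50
Ending inventory: 238 @ $5.25 = $1,249.50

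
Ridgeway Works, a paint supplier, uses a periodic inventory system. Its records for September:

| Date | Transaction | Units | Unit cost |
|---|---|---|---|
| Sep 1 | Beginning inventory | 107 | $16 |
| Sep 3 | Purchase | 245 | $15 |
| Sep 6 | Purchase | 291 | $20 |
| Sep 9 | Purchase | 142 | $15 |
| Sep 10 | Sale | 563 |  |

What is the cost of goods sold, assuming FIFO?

COGS = $9,607

Sep 10, 563 sold [FIFO — oldest first]: 107 @ $16 + 245 @ $15 + 211 @ $20 = $9,607
Ending inventory: 80 @ $20 + 142 @ $15 = $3,730
Check: goods available $13,337 = COGS $9,607 + ending $3,730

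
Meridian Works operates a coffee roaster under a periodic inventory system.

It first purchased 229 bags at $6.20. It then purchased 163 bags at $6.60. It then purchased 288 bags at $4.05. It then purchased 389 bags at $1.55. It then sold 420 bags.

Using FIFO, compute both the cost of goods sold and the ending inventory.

Sale 1 (420) [FIFO — oldest first]: 229 @ $6.20 + 163 @ $6.60 + 28 @ $4.05 = $2,609.00
Ending inventory: 260 @ $4.05 + 389 @ $1.55 = $1,655.95
Check: goods available $4,264.95 = COGS $2,609.00 + ending $1,655.95

COGS = $2,609.00; ending inventory = $1,655.95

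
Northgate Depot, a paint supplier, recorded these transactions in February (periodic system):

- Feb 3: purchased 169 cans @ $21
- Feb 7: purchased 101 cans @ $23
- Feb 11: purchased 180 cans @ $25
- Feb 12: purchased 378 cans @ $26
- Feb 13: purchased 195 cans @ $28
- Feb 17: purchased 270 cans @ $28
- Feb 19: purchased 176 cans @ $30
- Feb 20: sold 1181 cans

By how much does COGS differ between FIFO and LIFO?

FIFO COGS: 169 @ $21 + 101 @ $23 + 180 @ $25 + 378 @ $26 + 195 @ $28 + 158 @ $28 = $30,084
LIFO COGS: 176 @ $30 + 270 @ $28 + 195 @ $28 + 378 @ $26 + 162 @ $25 = $32,178
Difference = |$30,084 − $32,178| = $2,094

$2,094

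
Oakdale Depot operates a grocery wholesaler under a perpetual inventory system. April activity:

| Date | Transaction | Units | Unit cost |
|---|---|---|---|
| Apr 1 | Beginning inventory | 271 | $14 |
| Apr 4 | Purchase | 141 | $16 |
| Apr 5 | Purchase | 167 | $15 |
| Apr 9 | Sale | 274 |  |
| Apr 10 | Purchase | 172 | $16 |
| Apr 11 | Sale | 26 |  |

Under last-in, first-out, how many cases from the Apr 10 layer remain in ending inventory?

Apr 9, 274 sold [LIFO — newest first]: 167 @ $15 + 107 @ $16 = $4,217
Apr 11, 26 sold [LIFO — newest first]: 26 @ $16 = $416
Total COGS = $4,217 + $416 = $4,633
Ending inventory: 271 @ $14 + 34 @ $16 + 146 @ $16 = $6,674
Check: goods available $11,307 = COGS $4,633 + ending $6,674

146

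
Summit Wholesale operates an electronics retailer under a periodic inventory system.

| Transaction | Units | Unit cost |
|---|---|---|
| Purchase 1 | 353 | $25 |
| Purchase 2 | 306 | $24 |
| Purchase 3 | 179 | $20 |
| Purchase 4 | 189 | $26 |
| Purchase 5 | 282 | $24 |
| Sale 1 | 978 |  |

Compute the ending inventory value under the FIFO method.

Sale 1 (978) [FIFO — oldest first]: 353 @ $25 + 306 @ $24 + 179 @ $20 + 140 @ $26 = $23,389
Ending inventory: 49 @ $26 + 282 @ $24 = $8,042
Check: goods available $31,431 = COGS $23,389 + ending $8,042

Ending inventory = $8,042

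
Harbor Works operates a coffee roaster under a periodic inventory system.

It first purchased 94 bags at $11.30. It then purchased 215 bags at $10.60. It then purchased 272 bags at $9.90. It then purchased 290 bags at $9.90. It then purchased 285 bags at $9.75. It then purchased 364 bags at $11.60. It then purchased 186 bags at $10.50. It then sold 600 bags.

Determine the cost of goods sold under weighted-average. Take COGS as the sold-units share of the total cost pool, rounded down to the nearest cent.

Sale 1, sell 600: 600/1706 × $17,859.15 → $6,281.06
Ending inventory (cost pool remaining) = $11,578.09
Check: goods available $17,859.15 = COGS $6,281.06 + ending $11,578.09

COGS = $6,281.06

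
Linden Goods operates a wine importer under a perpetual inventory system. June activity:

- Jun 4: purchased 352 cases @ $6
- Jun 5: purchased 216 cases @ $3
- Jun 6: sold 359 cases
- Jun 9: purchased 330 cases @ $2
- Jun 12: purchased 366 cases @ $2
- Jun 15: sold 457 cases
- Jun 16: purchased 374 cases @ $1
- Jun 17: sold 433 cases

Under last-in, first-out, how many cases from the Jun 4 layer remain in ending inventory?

209

Jun 6, 359 sold [LIFO — newest first]: 216 @ $3 + 143 @ $6 = $1,506
Jun 15, 457 sold [LIFO — newest first]: 366 @ $2 + 91 @ $2 = $914
Jun 17, 433 sold [LIFO — newest first]: 374 @ $1 + 59 @ $2 = $492
Total COGS = $1,506 + $914 + $492 = $2,912
Ending inventory: 209 @ $6 + 180 @ $2 = $1,614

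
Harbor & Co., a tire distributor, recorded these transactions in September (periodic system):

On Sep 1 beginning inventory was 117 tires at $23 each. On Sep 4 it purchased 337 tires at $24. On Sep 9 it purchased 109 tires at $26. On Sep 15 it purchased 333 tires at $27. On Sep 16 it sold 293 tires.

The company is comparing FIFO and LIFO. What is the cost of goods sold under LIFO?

FIFO COGS: 117 @ $23 + 176 @ $24 = $6,915
LIFO COGS: 293 @ $27 = $7,911

COGS = $7,911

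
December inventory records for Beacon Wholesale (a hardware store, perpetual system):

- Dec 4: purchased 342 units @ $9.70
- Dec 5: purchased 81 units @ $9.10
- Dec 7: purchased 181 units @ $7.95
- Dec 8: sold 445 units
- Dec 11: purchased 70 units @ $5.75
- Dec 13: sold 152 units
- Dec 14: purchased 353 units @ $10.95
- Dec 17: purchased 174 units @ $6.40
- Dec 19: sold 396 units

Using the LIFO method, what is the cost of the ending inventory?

Ending inventory = $2,181.35

Dec 8, 445 sold [LIFO — newest first]: 181 @ $7.95 + 81 @ $9.10 + 183 @ $9.70 = $3,951.15
Dec 13, 152 sold [LIFO — newest first]: 70 @ $5.75 + 82 @ $9.70 = $1,197.90
Dec 19, 396 sold [LIFO — newest first]: 174 @ $6.40 + 222 @ $10.95 = $3,544.50
Total COGS = $3,951.15 + $1,197.90 + $3,544.50 = $8,693.55
Ending inventory: 77 @ $9.70 + 131 @ $10.95 = $2,181.35
Check: goods available $10,874.90 = COGS $8,693.55 + ending $2,181.35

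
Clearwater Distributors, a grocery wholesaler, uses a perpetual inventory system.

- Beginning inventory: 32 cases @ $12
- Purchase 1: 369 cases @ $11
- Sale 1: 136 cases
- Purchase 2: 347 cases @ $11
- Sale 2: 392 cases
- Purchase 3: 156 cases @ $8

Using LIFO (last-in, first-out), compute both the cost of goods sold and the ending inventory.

COGS = $5,808; ending inventory = $3,700

Sale 1 (136) [LIFO — newest first]: 136 @ $11 = $1,496
Sale 2 (392) [LIFO — newest first]: 347 @ $11 + 45 @ $11 = $4,312
Total COGS = $1,496 + $4,312 = $5,808
Ending inventory: 32 @ $12 + 188 @ $11 + 156 @ $8 = $3,700
Check: goods available $9,508 = COGS $5,808 + ending $3,700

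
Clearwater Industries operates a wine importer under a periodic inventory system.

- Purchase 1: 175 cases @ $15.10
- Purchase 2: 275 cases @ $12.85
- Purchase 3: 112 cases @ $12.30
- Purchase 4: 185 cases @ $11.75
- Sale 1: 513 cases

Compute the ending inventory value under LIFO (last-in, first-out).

Sale 1 (513) [LIFO — newest first]: 185 @ $11.75 + 112 @ $12.30 + 216 @ $12.85 = $6,326.95
Ending inventory: 175 @ $15.10 + 59 @ $12.85 = $3,400.65
Check: goods available $9,727.60 = COGS $6,326.95 + ending $3,400.65

Ending inventory = $3,400.65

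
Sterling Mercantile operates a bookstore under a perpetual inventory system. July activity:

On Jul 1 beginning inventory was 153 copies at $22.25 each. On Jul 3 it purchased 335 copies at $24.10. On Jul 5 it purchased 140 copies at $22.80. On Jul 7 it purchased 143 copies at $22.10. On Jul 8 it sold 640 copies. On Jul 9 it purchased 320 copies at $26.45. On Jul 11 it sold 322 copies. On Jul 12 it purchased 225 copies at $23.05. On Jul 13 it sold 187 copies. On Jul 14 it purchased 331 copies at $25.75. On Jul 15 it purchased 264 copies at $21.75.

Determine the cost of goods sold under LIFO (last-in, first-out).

COGS = $27,734.15

Jul 8, 640 sold [LIFO — newest first]: 143 @ $22.10 + 140 @ $22.80 + 335 @ $24.10 + 22 @ $22.25 = $14,915.30
Jul 11, 322 sold [LIFO — newest first]: 320 @ $26.45 + 2 @ $22.25 = $8,508.50
Jul 13, 187 sold [LIFO — newest first]: 187 @ $23.05 = $4,310.35
Total COGS = $14,915.30 + $8,508.50 + $4,310.35 = $27,734.15
Ending inventory: 129 @ $22.25 + 38 @ $23.05 + 331 @ $25.75 + 264 @ $21.75 = $18,011.40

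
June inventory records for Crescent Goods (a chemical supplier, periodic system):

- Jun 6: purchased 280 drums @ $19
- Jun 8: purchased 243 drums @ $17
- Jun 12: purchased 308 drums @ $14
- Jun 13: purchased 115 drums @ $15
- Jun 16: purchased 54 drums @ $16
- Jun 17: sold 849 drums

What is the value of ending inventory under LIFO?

Ending inventory = $2,869

Jun 17, 849 sold [LIFO — newest first]: 54 @ $16 + 115 @ $15 + 308 @ $14 + 243 @ $17 + 129 @ $19 = $13,483
Ending inventory: 151 @ $19 = $2,869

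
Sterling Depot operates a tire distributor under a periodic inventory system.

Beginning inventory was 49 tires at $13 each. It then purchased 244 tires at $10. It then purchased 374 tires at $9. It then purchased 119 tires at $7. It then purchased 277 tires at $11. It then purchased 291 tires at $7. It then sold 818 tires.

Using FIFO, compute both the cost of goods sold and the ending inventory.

Sale 1 (818) [FIFO — oldest first]: 49 @ $13 + 244 @ $10 + 374 @ $9 + 119 @ $7 + 32 @ $11 = $7,628
Ending inventory: 245 @ $11 + 291 @ $7 = $4,732
Check: goods available $12,360 = COGS $7,628 + ending $4,732

COGS = $7,628; ending inventory = $4,732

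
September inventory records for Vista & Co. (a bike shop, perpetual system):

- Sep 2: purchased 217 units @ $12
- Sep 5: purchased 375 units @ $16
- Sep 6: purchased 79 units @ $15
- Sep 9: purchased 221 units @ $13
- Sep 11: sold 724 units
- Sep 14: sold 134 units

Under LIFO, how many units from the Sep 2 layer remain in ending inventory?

34

Sep 11, 724 sold [LIFO — newest first]: 221 @ $13 + 79 @ $15 + 375 @ $16 + 49 @ $12 = $10,646
Sep 14, 134 sold [LIFO — newest first]: 134 @ $12 = $1,608
Total COGS = $10,646 + $1,608 = $12,254
Ending inventory: 34 @ $12 = $408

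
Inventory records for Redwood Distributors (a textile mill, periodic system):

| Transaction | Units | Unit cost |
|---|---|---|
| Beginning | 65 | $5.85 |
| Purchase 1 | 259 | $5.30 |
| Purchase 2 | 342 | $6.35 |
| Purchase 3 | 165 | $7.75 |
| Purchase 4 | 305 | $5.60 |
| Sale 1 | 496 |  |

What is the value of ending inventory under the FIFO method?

Ending inventory = $4,066.25

Sale 1 (496) [FIFO — oldest first]: 65 @ $5.85 + 259 @ $5.30 + 172 @ $6.35 = $2,845.15
Ending inventory: 170 @ $6.35 + 165 @ $7.75 + 305 @ $5.60 = $4,066.25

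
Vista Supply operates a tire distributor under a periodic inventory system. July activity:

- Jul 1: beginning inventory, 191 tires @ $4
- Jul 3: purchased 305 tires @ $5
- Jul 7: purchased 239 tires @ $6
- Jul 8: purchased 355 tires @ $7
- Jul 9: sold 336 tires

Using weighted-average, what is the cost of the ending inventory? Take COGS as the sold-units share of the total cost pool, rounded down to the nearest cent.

Jul 9, sell 336: 336/1090 × $6,208.00 → $1,913.65
Ending inventory (cost pool remaining) = $4,294.35

Ending inventory = $4,294.35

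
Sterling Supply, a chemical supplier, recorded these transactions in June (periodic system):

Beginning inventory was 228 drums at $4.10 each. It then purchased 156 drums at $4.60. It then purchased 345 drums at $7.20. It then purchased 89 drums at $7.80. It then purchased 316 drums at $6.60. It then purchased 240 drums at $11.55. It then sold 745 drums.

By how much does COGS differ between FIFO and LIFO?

$2,010.60

FIFO COGS: 228 @ $4.10 + 156 @ $4.60 + 345 @ $7.20 + 16 @ $7.80 = $4,261.20
LIFO COGS: 240 @ $11.55 + 316 @ $6.60 + 89 @ $7.80 + 100 @ $7.20 = $6,271.80
Difference = |$4,261.20 − $6,271.80| = $2,010.60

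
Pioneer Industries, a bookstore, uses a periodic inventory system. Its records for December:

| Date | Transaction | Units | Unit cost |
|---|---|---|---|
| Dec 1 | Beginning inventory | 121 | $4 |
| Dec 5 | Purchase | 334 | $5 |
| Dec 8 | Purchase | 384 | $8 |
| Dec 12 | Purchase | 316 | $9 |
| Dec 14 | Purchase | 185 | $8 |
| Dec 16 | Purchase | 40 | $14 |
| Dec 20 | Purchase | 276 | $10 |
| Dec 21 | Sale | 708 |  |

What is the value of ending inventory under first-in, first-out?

Dec 21, 708 sold [FIFO — oldest first]: 121 @ $4 + 334 @ $5 + 253 @ $8 = $4,178
Ending inventory: 131 @ $8 + 316 @ $9 + 185 @ $8 + 40 @ $14 + 276 @ $10 = $8,692

Ending inventory = $8,692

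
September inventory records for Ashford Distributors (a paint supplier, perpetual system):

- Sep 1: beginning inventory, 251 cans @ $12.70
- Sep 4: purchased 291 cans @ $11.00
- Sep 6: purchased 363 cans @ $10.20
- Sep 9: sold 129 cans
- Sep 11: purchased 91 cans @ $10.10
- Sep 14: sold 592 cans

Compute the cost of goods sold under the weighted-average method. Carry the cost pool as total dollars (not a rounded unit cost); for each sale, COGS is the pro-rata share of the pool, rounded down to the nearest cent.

COGS = $7,974.30

After Sep 1: 251 on hand, pool $3,187.70 (≈ $12.7000 each)
After Sep 4: 542 on hand, pool $6,388.70 (≈ $11.7873 each)
After Sep 6: 905 on hand, pool $10,091.30 (≈ $11.1506 each)
Sep 9, sell 129: 129/905 × $10,091.30 → $1,438.42
After Sep 11: 867 on hand, pool $9,571.98 (≈ $11.0403 each)
Sep 14, sell 592: 592/867 × $9,571.98 → $6,535.88
Total COGS = $1,438.42 + $6,535.88 = $7,974.30
Ending inventory (cost pool remaining) = $3,036.10
Check: goods available $11,010.40 = COGS $7,974.30 + ending $3,036.10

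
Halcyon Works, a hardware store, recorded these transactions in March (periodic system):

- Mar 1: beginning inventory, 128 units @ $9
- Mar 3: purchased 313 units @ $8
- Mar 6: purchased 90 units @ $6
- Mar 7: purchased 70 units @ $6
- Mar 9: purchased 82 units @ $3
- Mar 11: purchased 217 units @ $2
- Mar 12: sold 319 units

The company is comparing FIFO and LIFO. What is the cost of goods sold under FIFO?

COGS = $2,680

FIFO COGS: 128 @ $9 + 191 @ $8 = $2,680
LIFO COGS: 217 @ $2 + 82 @ $3 + 20 @ $6 = $800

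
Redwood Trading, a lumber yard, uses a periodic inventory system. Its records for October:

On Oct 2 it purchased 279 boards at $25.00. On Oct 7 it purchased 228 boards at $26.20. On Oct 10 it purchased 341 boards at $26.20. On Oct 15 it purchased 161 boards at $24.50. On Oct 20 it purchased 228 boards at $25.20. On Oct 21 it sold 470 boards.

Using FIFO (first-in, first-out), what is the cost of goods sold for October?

Oct 21, 470 sold [FIFO — oldest first]: 279 @ $25.00 + 191 @ $26.20 = $11,979.20
Ending inventory: 37 @ $26.20 + 341 @ $26.20 + 161 @ $24.50 + 228 @ $25.20 = $19,593.70

COGS = $11,979.20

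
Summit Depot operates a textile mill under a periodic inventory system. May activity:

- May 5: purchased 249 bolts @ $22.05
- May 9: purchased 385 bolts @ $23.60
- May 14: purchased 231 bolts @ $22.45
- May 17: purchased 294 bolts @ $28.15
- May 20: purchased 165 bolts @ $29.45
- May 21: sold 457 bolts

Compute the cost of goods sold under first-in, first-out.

May 21, 457 sold [FIFO — oldest first]: 249 @ $22.05 + 208 @ $23.60 = $10,399.25
Ending inventory: 177 @ $23.60 + 231 @ $22.45 + 294 @ $28.15 + 165 @ $29.45 = $22,498.50

COGS = $10,399.25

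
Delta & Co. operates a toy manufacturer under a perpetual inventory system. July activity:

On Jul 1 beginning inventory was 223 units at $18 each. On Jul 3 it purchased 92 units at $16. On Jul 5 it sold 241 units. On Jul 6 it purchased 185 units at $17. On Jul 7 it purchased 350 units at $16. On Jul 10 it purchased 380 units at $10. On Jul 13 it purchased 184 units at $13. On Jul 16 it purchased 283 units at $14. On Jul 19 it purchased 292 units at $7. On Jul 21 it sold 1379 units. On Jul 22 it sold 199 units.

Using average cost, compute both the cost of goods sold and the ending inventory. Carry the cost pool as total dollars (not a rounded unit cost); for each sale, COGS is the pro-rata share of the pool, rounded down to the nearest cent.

COGS = $24,266.86; ending inventory = $2,162.14

After Jul 1: 223 on hand, pool $4,014.00 (≈ $18.0000 each)
After Jul 3: 315 on hand, pool $5,486.00 (≈ $17.4159 each)
Jul 5, sell 241: 241/315 × $5,486.00 → $4,197.22
After Jul 6: 259 on hand, pool $4,433.78 (≈ $17.1188 each)
After Jul 7: 609 on hand, pool $10,033.78 (≈ $16.4758 each)
After Jul 10: 989 on hand, pool $13,833.78 (≈ $13.9876 each)
After Jul 13: 1173 on hand, pool $16,225.78 (≈ $13.8327 each)
After Jul 16: 1456 on hand, pool $20,187.78 (≈ $13.8652 each)
After Jul 19: 1748 on hand, pool $22,231.78 (≈ $12.7184 each)
Jul 21, sell 1379: 1379/1748 × $22,231.78 → $17,538.68
Jul 22, sell 199: 199/369 × $4,693.10 → $2,530.96
Total COGS = $4,197.22 + $17,538.68 + $2,530.96 = $24,266.86
Ending inventory (cost pool remaining) = $2,162.14
Check: goods available $26,429.00 = COGS $24,266.86 + ending $2,162.14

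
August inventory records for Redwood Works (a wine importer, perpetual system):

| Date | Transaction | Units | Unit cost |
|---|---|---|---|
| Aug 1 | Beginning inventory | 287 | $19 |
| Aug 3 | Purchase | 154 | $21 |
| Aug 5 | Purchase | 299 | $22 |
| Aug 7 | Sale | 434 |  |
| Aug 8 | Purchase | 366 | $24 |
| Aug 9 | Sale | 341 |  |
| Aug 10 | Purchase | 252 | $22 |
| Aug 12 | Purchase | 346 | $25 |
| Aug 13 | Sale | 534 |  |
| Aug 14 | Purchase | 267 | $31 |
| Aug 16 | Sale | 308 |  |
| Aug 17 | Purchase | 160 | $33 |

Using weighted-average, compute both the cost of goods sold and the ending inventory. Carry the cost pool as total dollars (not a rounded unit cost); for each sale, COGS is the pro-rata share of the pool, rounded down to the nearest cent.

After Aug 1: 287 on hand, pool $5,453.00 (≈ $19.0000 each)
After Aug 3: 441 on hand, pool $8,687.00 (≈ $19.6984 each)
After Aug 5: 740 on hand, pool $15,265.00 (≈ $20.6284 each)
Aug 7, sell 434: 434/740 × $15,265.00 → $8,952.71
After Aug 8: 672 on hand, pool $15,096.29 (≈ $22.4647 each)
Aug 9, sell 341: 341/672 × $15,096.29 → $7,660.46
After Aug 10: 583 on hand, pool $12,979.83 (≈ $22.2639 each)
After Aug 12: 929 on hand, pool $21,629.83 (≈ $23.2829 each)
Aug 13, sell 534: 534/929 × $21,629.83 → $12,433.07
After Aug 14: 662 on hand, pool $17,473.76 (≈ $26.3954 each)
Aug 16, sell 308: 308/662 × $17,473.76 → $8,129.78
After Aug 17: 514 on hand, pool $14,623.98 (≈ $28.4513 each)
Total COGS = $8,952.71 + $7,660.46 + $12,433.07 + $8,129.78 = $37,176.02
Ending inventory (cost pool remaining) = $14,623.98

COGS = $37,176.02; ending inventory = $14,623.98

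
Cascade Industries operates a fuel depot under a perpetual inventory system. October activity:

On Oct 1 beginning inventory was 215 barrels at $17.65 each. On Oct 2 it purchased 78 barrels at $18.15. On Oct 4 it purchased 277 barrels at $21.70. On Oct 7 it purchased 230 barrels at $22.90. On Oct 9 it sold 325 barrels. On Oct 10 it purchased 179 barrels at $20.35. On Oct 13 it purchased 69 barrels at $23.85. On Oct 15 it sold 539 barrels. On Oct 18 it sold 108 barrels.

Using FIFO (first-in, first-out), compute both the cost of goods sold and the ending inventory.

Oct 9, 325 sold [FIFO — oldest first]: 215 @ $17.65 + 78 @ $18.15 + 32 @ $21.70 = $5,904.85
Oct 15, 539 sold [FIFO — oldest first]: 245 @ $21.70 + 230 @ $22.90 + 64 @ $20.35 = $11,885.90
Oct 18, 108 sold [FIFO — oldest first]: 108 @ $20.35 = $2,197.80
Total COGS = $5,904.85 + $11,885.90 + $2,197.80 = $19,988.55
Ending inventory: 7 @ $20.35 + 69 @ $23.85 = $1,788.10

COGS = $19,988.55; ending inventory = $1,788.10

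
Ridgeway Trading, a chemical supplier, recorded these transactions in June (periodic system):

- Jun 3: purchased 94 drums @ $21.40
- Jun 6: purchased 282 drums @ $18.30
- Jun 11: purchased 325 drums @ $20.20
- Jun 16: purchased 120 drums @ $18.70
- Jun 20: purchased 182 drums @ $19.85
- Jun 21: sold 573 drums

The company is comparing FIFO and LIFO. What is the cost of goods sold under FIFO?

COGS = $11,151.60

FIFO COGS: 94 @ $21.40 + 282 @ $18.30 + 197 @ $20.20 = $11,151.60
LIFO COGS: 182 @ $19.85 + 120 @ $18.70 + 271 @ $20.20 = $11,330.90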